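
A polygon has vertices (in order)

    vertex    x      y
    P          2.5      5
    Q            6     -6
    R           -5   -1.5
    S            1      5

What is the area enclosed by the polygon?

Apply the shoelace (surveyor's) formula: 2A = Σ (x_i·y_{i+1} − x_{i+1}·y_i), indices taken mod 4.
Σ = (-45) + (-39) + (-23.5) + (-7.5) = -115
Area = |Σ|/2 = 57.5.

57.5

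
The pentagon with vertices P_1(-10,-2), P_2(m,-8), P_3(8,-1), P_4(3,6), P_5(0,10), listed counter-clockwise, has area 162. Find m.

The doubled signed area Σ (x_i y_{i+1} − x_{i+1} y_i) is linear in m.
With m=0 it equals 325; the coefficient of m is 1 (from the two edges through P_2).
So 1·m + 325 = 2·162 = 324 ⇒ m = -1.

-1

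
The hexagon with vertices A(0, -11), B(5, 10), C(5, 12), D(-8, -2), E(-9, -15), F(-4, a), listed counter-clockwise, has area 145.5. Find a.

-6

Write out the shoelace sum; only the two edges meeting at F involve a:
2·Area = [((-9)·a − (-4)·(-15)) + ((-4)·(-11) − 0·a)] + 253
       = -9·a + 237 = 291
⇒ a = -6.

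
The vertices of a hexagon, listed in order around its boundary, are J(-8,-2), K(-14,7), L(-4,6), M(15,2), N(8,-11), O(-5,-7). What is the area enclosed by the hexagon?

288

Apply the surveyor's formula: 2A = Σ (x_i·y_{i+1} − x_{i+1}·y_i), indices taken mod 6.
Σ = (-84) + (-56) + (-98) + (-181) + (-111) + (-46) = -576
Area = |Σ|/2 = 288.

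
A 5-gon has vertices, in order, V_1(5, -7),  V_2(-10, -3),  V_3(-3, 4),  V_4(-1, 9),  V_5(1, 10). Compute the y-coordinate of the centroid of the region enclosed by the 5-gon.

10/233

Apply the shoelace formula. First the cross-terms c_i = x_i·y_{i+1} − x_{i+1}·y_i:
  -85, -49, -23, -19, -57  ⇒  2A = -233, A = -116.5.
Then Σ (y_i + y_{i+1})·c_i = -30, so ȳ = -30 / (6·(-116.5)) = 10/233.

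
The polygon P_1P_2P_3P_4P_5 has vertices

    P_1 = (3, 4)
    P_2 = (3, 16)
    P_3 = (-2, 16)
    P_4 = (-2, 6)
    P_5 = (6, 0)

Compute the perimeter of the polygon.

42

|P_1P_2| = √((0)² + (12)²) = √144 = 12
|P_2P_3| = √((-5)² + (0)²) = √25 = 5
|P_3P_4| = √((0)² + (-10)²) = √100 = 10
|P_4P_5| = √((8)² + (-6)²) = √100 = 10
|P_5P_1| = √((-3)² + (4)²) = √25 = 5
Perimeter = 12 + 5 + 10 + 10 + 5 = 42.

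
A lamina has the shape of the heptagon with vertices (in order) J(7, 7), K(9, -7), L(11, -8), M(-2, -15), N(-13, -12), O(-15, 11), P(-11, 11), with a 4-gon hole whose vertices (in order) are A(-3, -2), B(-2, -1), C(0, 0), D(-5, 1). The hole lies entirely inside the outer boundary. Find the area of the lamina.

Outer boundary:
Apply the shoelace (surveyor's) formula: 2A = Σ (x_i·y_{i+1} − x_{i+1}·y_i), indices taken mod 7.
Cross-terms: -112, 5, -181, -171, -323, -44, -154  ⇒  Σ = -980
Area = |Σ|/2 = 490.
Hole:
A→B: (-3)(-1) − (-2)(-2) = -1
B→C: (-2)(0) − (0)(-1) = 0
C→D: (0)(1) − (-5)(0) = 0
D→A: (-5)(-2) − (-3)(1) = 13
Σ = 12
Area = |Σ|/2 = 6.
Net area = 490 − 6 = 484.

484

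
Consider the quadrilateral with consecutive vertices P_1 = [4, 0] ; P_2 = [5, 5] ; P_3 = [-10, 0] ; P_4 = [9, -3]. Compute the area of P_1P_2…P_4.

P_1→P_2: (4)(5) − (5)(0) = 20
P_2→P_3: (5)(0) − (-10)(5) = 50
P_3→P_4: (-10)(-3) − (9)(0) = 30
P_4→P_1: (9)(0) − (4)(-3) = 12
Σ = 112
Area = |Σ|/2 = 56.

56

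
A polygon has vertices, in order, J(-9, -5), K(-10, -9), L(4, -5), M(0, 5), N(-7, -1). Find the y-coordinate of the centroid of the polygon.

-827/297

Apply the shoelace formula. First the cross-terms c_i = x_i·y_{i+1} − x_{i+1}·y_i:
  31, 86, 20, 35, 26  ⇒  2A = 198, A = 99.
Then Σ (y_i + y_{i+1})·c_i = -1654, so ȳ = -1654 / (6·99) = -827/297.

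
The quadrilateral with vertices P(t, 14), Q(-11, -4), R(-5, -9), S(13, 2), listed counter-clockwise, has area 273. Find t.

The doubled signed area Σ (x_i y_{i+1} − x_{i+1} y_i) is linear in t.
With t=0 it equals 522; the coefficient of t is -6 (from the two edges through P).
So -6·t + 522 = 2·273 = 546 ⇒ t = -4.

-4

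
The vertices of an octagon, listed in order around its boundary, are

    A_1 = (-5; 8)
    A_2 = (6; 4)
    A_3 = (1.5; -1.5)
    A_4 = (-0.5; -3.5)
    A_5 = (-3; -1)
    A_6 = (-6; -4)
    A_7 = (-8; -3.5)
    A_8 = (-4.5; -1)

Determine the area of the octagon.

Apply the shoelace (surveyor's) formula: 2A = Σ (x_i·y_{i+1} − x_{i+1}·y_i), indices taken mod 8.
Cross-terms: -68, -15, -6, -10, 6, -11, -7.75, -41  ⇒  Σ = -152.75
Area = |Σ|/2 = 76.375.

76.375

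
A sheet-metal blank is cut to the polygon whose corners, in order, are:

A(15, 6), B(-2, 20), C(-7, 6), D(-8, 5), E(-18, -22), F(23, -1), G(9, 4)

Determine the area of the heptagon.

Apply Gauss's area formula: 2A = Σ (x_i·y_{i+1} − x_{i+1}·y_i), indices taken mod 7.
A→B: (15)(20) − (-2)(6) = 312
B→C: (-2)(6) − (-7)(20) = 128
C→D: (-7)(5) − (-8)(6) = 13
D→E: (-8)(-22) − (-18)(5) = 266
E→F: (-18)(-1) − (23)(-22) = 524
F→G: (23)(4) − (9)(-1) = 101
G→A: (9)(6) − (15)(4) = -6
Σ = 1338
Area = |Σ|/2 = 669.

669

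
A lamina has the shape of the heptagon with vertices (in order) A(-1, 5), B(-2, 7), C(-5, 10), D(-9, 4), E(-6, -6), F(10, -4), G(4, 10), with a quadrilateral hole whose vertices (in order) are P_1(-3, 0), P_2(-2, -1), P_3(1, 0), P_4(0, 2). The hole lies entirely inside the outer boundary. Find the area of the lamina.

192

Outer boundary:
Apply Gauss's area formula: 2A = Σ (x_i·y_{i+1} − x_{i+1}·y_i), indices taken mod 7.
Σ = (3) + (15) + (70) + (78) + (84) + (116) + (30) = 396
Area = |Σ|/2 = 198.
Hole:
Apply the surveyor's formula: 2A = Σ (x_i·y_{i+1} − x_{i+1}·y_i), indices taken mod 4.
Σ = (3) + (1) + (2) + (6) = 12
Area = |Σ|/2 = 6.
Net area = 198 − 6 = 192.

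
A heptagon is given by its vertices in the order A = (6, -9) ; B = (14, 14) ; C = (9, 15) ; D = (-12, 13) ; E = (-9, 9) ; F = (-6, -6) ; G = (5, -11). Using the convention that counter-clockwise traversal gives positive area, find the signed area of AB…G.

412.5

Σ = (210) + (84) + (297) + (9) + (108) + (96) + (21) = 825
Signed area = Σ/2 = 412.5 (positive ⇒ counter-clockwise traversal).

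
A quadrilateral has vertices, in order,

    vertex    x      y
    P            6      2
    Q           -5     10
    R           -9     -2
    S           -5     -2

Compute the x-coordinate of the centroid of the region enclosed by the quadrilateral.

-8/3

Apply the shoelace (surveyor's) formula. First the cross-terms c_i = x_i·y_{i+1} − x_{i+1}·y_i:
  70, 100, 8, 2  ⇒  2A = 180, A = 90.
Then Σ (x_i + x_{i+1})·c_i = -1440, so x̄ = -1440 / (6·90) = -8/3.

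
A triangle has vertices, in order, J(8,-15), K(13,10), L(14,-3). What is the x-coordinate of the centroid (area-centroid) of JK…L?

35/3

Apply Gauss's area formula. First the cross-terms c_i = x_i·y_{i+1} − x_{i+1}·y_i:
  275, -179, -186  ⇒  2A = -90, A = -45.
Then Σ (x_i + x_{i+1})·c_i = -3150, so x̄ = -3150 / (6·(-45)) = 35/3.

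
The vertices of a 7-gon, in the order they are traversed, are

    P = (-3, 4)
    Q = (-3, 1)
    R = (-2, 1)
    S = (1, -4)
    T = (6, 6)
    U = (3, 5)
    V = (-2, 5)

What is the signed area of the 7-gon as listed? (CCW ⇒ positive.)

44.5

Apply Gauss's area formula: 2A = Σ (x_i·y_{i+1} − x_{i+1}·y_i), indices taken mod 7.
Σ = (9) + (-1) + (7) + (30) + (12) + (25) + (7) = 89
Signed area = Σ/2 = 44.5 (positive ⇒ counter-clockwise traversal).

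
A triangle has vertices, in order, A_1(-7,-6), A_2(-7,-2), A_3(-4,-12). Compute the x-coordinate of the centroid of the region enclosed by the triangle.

Apply the shoelace formula. First the cross-terms c_i = x_i·y_{i+1} − x_{i+1}·y_i:
  -28, 76, -60  ⇒  2A = -12, A = -6.
Then Σ (x_i + x_{i+1})·c_i = 216, so x̄ = 216 / (6·(-6)) = -6.

-6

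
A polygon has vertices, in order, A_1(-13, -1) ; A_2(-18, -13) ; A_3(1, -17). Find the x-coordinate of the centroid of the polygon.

Apply the shoelace (surveyor's) formula. First the cross-terms c_i = x_i·y_{i+1} − x_{i+1}·y_i:
  151, 319, -222  ⇒  2A = 248, A = 124.
Then Σ (x_i + x_{i+1})·c_i = -7440, so x̄ = -7440 / (6·124) = -10.

-10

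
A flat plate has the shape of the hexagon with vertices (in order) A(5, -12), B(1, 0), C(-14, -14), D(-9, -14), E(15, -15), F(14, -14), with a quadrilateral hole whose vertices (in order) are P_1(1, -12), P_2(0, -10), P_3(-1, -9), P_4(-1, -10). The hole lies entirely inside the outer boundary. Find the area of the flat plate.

Outer boundary:
Apply the surveyor's formula: 2A = Σ (x_i·y_{i+1} − x_{i+1}·y_i), indices taken mod 6.
Cross-terms: 12, -14, 70, 345, 0, -98  ⇒  Σ = 315
Area = |Σ|/2 = 157.5.
Hole:
Apply the shoelace formula: 2A = Σ (x_i·y_{i+1} − x_{i+1}·y_i), indices taken mod 4.
P_1→P_2: (1)(-10) − (0)(-12) = -10
P_2→P_3: (0)(-9) − (-1)(-10) = -10
P_3→P_4: (-1)(-10) − (-1)(-9) = 1
P_4→P_1: (-1)(-12) − (1)(-10) = 22
Σ = 3
Area = |Σ|/2 = 1.5.
Net area = 157.5 − 1.5 = 156.

156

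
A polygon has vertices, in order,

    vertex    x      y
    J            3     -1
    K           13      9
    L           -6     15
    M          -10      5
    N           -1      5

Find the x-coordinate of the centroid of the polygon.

31/35

Apply the surveyor's formula. First the cross-terms c_i = x_i·y_{i+1} − x_{i+1}·y_i:
  40, 249, 120, -45, -14  ⇒  2A = 350, A = 175.
Then Σ (x_i + x_{i+1})·c_i = 930, so x̄ = 930 / (6·175) = 31/35.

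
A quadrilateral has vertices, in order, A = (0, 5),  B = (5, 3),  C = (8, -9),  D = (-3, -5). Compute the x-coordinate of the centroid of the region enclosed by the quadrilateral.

Apply the surveyor's formula. First the cross-terms c_i = x_i·y_{i+1} − x_{i+1}·y_i:
  -25, -69, -67, -15  ⇒  2A = -176, A = -88.
Then Σ (x_i + x_{i+1})·c_i = -1312, so x̄ = -1312 / (6·(-88)) = 82/33.

82/33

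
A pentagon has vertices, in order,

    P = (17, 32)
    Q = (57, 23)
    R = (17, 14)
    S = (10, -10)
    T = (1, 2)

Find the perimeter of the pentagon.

156

|PQ| = √((40)² + (-9)²) = √1681 = 41
|QR| = √((-40)² + (-9)²) = √1681 = 41
|RS| = √((-7)² + (-24)²) = √625 = 25
|ST| = √((-9)² + (12)²) = √225 = 15
|TP| = √((16)² + (30)²) = √1156 = 34
Perimeter = 41 + 41 + 25 + 15 + 34 = 156.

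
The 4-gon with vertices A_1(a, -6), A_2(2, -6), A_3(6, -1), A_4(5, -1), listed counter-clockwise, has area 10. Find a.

-1

The doubled signed area Σ (x_i y_{i+1} − x_{i+1} y_i) is linear in a.
With a=0 it equals 15; the coefficient of a is -5 (from the two edges through A_1).
So -5·a + 15 = 2·10 = 20 ⇒ a = -1.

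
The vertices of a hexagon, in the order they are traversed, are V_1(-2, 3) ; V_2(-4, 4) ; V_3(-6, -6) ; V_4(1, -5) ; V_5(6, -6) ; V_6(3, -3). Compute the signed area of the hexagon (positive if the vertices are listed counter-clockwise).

Apply Gauss's area formula: 2A = Σ (x_i·y_{i+1} − x_{i+1}·y_i), indices taken mod 6.
V_1→V_2: (-2)(4) − (-4)(3) = 4
V_2→V_3: (-4)(-6) − (-6)(4) = 48
V_3→V_4: (-6)(-5) − (1)(-6) = 36
V_4→V_5: (1)(-6) − (6)(-5) = 24
V_5→V_6: (6)(-3) − (3)(-6) = 0
V_6→V_1: (3)(3) − (-2)(-3) = 3
Σ = 115
Signed area = Σ/2 = 57.5 (positive ⇒ counter-clockwise traversal).

57.5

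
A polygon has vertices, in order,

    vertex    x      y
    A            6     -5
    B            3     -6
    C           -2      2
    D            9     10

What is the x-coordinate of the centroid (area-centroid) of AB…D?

Apply the surveyor's formula. First the cross-terms c_i = x_i·y_{i+1} − x_{i+1}·y_i:
  -21, -6, -38, -105  ⇒  2A = -170, A = -85.
Then Σ (x_i + x_{i+1})·c_i = -2036, so x̄ = -2036 / (6·(-85)) = 1018/255.

1018/255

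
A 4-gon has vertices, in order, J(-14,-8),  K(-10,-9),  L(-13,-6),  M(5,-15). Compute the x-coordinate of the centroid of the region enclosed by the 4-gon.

-73/12

Apply the shoelace formula. First the cross-terms c_i = x_i·y_{i+1} − x_{i+1}·y_i:
  46, -57, 225, -250  ⇒  2A = -36, A = -18.
Then Σ (x_i + x_{i+1})·c_i = 657, so x̄ = 657 / (6·(-18)) = -73/12.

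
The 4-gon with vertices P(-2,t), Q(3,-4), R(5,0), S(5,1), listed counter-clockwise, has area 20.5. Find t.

The doubled signed area Σ (x_i y_{i+1} − x_{i+1} y_i) is linear in t.
With t=0 it equals 35; the coefficient of t is 2 (from the two edges through P).
So 2·t + 35 = 2·20.5 = 41 ⇒ t = 3.

3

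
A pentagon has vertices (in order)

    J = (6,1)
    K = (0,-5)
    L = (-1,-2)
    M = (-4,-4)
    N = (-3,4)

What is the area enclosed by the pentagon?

47

Σ = (-30) + (-5) + (-4) + (-28) + (-27) = -94
Area = |Σ|/2 = 47.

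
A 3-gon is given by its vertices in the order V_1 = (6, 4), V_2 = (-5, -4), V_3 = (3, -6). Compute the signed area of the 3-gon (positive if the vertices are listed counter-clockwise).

Cross-terms: -4, 42, 48  ⇒  Σ = 86
Signed area = Σ/2 = 43 (positive ⇒ counter-clockwise traversal).

43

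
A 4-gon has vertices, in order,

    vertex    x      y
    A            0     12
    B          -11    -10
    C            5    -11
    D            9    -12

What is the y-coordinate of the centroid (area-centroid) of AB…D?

-704/225

Apply the surveyor's formula. First the cross-terms c_i = x_i·y_{i+1} − x_{i+1}·y_i:
  132, 171, 39, 108  ⇒  2A = 450, A = 225.
Then Σ (y_i + y_{i+1})·c_i = -4224, so ȳ = -4224 / (6·225) = -704/225.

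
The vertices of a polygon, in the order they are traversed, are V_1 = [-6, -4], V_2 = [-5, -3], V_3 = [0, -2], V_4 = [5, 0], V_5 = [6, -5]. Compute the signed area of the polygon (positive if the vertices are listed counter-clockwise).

Σ = (-2) + (10) + (10) + (-25) + (-54) = -61
Signed area = Σ/2 = -30.5 (negative ⇒ clockwise traversal).

-30.5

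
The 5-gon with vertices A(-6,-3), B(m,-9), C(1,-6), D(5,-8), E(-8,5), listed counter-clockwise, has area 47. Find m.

2

The doubled signed area Σ (x_i y_{i+1} − x_{i+1} y_i) is linear in m.
With m=0 it equals 100; the coefficient of m is -3 (from the two edges through B).
So -3·m + 100 = 2·47 = 94 ⇒ m = 2.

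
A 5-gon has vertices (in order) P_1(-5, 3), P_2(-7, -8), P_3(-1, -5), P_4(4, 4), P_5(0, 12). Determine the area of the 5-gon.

Apply Gauss's area formula: 2A = Σ (x_i·y_{i+1} − x_{i+1}·y_i), indices taken mod 5.
Σ = (61) + (27) + (16) + (48) + (60) = 212
Area = |Σ|/2 = 106.

106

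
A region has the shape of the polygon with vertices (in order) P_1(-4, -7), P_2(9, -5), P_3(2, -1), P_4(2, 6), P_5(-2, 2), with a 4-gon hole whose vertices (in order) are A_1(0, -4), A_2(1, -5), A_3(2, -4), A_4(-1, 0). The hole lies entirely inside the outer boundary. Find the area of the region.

63

Outer boundary:
Apply the shoelace formula: 2A = Σ (x_i·y_{i+1} − x_{i+1}·y_i), indices taken mod 5.
Σ = (83) + (1) + (14) + (16) + (22) = 136
Area = |Σ|/2 = 68.
Hole:
Apply the surveyor's formula: 2A = Σ (x_i·y_{i+1} − x_{i+1}·y_i), indices taken mod 4.
Σ = (4) + (6) + (-4) + (4) = 10
Area = |Σ|/2 = 5.
Net area = 68 − 5 = 63.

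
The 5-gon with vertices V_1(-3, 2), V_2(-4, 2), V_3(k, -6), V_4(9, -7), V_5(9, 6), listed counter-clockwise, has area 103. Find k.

3

Write out the shoelace sum; only the two edges meeting at V_3 involve k:
2·Area = [((-4)·(-6) − k·2) + (k·(-7) − 9·(-6))] + 155
       = -9·k + 233 = 206
⇒ k = 3.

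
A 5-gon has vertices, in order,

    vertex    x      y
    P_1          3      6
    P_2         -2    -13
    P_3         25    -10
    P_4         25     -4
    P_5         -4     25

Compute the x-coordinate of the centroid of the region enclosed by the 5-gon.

Apply the shoelace formula. First the cross-terms c_i = x_i·y_{i+1} − x_{i+1}·y_i:
  -27, 345, 150, 609, -99  ⇒  2A = 978, A = 489.
Then Σ (x_i + x_{i+1})·c_i = 28296, so x̄ = 28296 / (6·489) = 1572/163.

1572/163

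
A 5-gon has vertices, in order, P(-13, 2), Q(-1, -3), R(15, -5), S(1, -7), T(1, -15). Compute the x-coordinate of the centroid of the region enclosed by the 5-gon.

-59/45

Apply the surveyor's formula. First the cross-terms c_i = x_i·y_{i+1} − x_{i+1}·y_i:
  41, 50, -100, -8, -193  ⇒  2A = -210, A = -105.
Then Σ (x_i + x_{i+1})·c_i = 826, so x̄ = 826 / (6·(-105)) = -59/45.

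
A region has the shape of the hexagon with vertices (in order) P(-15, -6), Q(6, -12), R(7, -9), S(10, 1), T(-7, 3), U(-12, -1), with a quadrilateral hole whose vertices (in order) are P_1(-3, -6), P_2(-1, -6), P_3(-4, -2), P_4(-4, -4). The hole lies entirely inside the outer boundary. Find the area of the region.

235

Outer boundary:
P→Q: (-15)(-12) − (6)(-6) = 216
Q→R: (6)(-9) − (7)(-12) = 30
R→S: (7)(1) − (10)(-9) = 97
S→T: (10)(3) − (-7)(1) = 37
T→U: (-7)(-1) − (-12)(3) = 43
U→P: (-12)(-6) − (-15)(-1) = 57
Σ = 480
Area = |Σ|/2 = 240.
Hole:
P_1→P_2: (-3)(-6) − (-1)(-6) = 12
P_2→P_3: (-1)(-2) − (-4)(-6) = -22
P_3→P_4: (-4)(-4) − (-4)(-2) = 8
P_4→P_1: (-4)(-6) − (-3)(-4) = 12
Σ = 10
Area = |Σ|/2 = 5.
Net area = 240 − 5 = 235.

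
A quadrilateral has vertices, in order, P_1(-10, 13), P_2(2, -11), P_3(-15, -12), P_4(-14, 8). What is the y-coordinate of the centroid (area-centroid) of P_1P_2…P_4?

-235/99

Apply the surveyor's formula. First the cross-terms c_i = x_i·y_{i+1} − x_{i+1}·y_i:
  84, -189, -288, -102  ⇒  2A = -495, A = -247.5.
Then Σ (y_i + y_{i+1})·c_i = 3525, so ȳ = 3525 / (6·(-247.5)) = -235/99.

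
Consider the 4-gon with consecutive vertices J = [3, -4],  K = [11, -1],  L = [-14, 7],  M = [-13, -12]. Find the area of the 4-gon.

225.5

J→K: (3)(-1) − (11)(-4) = 41
K→L: (11)(7) − (-14)(-1) = 63
L→M: (-14)(-12) − (-13)(7) = 259
M→J: (-13)(-4) − (3)(-12) = 88
Σ = 451
Area = |Σ|/2 = 225.5.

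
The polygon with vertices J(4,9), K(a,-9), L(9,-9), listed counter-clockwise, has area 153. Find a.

-8

The doubled signed area Σ (x_i y_{i+1} − x_{i+1} y_i) is linear in a.
With a=0 it equals 162; the coefficient of a is -18 (from the two edges through K).
So -18·a + 162 = 2·153 = 306 ⇒ a = -8.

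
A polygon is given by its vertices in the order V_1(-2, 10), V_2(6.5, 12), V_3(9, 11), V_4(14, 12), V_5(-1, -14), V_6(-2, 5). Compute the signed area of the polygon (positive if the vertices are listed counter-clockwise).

-199.25

Σ = (-89) + (-36.5) + (-46) + (-184) + (-33) + (-10) = -398.5
Signed area = Σ/2 = -199.25 (negative ⇒ clockwise traversal).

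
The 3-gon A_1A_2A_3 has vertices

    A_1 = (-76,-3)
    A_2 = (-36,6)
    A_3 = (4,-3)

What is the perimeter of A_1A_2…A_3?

|A_1A_2| = √((40)² + (9)²) = √1681 = 41
|A_2A_3| = √((40)² + (-9)²) = √1681 = 41
|A_3A_1| = √((-80)² + (0)²) = √6400 = 80
Perimeter = 41 + 41 + 80 = 162.

162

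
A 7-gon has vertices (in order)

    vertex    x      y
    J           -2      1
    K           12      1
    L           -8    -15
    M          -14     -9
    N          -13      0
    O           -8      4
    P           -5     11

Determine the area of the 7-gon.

Apply the shoelace formula: 2A = Σ (x_i·y_{i+1} − x_{i+1}·y_i), indices taken mod 7.
Cross-terms: -14, -172, -138, -117, -52, -68, 17  ⇒  Σ = -544
Area = |Σ|/2 = 272.

272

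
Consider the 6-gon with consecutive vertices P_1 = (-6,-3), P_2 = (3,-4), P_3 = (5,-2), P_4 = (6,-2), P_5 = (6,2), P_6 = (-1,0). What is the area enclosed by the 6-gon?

39

Apply the surveyor's formula: 2A = Σ (x_i·y_{i+1} − x_{i+1}·y_i), indices taken mod 6.
Cross-terms: 33, 14, 2, 24, 2, 3  ⇒  Σ = 78
Area = |Σ|/2 = 39.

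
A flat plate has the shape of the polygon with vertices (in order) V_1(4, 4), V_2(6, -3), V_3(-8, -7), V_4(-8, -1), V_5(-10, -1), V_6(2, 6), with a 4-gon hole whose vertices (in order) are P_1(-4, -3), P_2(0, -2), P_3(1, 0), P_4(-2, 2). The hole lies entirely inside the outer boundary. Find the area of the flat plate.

100

Outer boundary:
Apply the shoelace formula: 2A = Σ (x_i·y_{i+1} − x_{i+1}·y_i), indices taken mod 6.
Σ = (-36) + (-66) + (-48) + (-2) + (-58) + (-16) = -226
Area = |Σ|/2 = 113.
Hole:
P_1→P_2: (-4)(-2) − (0)(-3) = 8
P_2→P_3: (0)(0) − (1)(-2) = 2
P_3→P_4: (1)(2) − (-2)(0) = 2
P_4→P_1: (-2)(-3) − (-4)(2) = 14
Σ = 26
Area = |Σ|/2 = 13.
Net area = 113 − 13 = 100.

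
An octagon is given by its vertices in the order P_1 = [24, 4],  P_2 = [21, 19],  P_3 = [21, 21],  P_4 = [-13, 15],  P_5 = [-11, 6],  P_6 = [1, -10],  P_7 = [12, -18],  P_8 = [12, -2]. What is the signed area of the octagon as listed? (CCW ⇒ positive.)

791.5

Σ = (372) + (42) + (588) + (87) + (104) + (102) + (192) + (96) = 1583
Signed area = Σ/2 = 791.5 (positive ⇒ counter-clockwise traversal).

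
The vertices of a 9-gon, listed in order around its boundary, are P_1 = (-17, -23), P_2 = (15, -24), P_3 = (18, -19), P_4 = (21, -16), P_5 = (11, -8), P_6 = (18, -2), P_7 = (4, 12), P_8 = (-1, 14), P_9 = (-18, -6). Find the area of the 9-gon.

1001.5

P_1→P_2: (-17)(-24) − (15)(-23) = 753
P_2→P_3: (15)(-19) − (18)(-24) = 147
P_3→P_4: (18)(-16) − (21)(-19) = 111
P_4→P_5: (21)(-8) − (11)(-16) = 8
P_5→P_6: (11)(-2) − (18)(-8) = 122
P_6→P_7: (18)(12) − (4)(-2) = 224
P_7→P_8: (4)(14) − (-1)(12) = 68
P_8→P_9: (-1)(-6) − (-18)(14) = 258
P_9→P_1: (-18)(-23) − (-17)(-6) = 312
Σ = 2003
Area = |Σ|/2 = 1001.5.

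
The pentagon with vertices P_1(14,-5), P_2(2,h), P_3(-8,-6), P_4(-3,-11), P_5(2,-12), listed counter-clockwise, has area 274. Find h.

12

The doubled signed area Σ (x_i y_{i+1} − x_{i+1} y_i) is linear in h.
With h=0 it equals 284; the coefficient of h is 22 (from the two edges through P_2).
So 22·h + 284 = 2·274 = 548 ⇒ h = 12.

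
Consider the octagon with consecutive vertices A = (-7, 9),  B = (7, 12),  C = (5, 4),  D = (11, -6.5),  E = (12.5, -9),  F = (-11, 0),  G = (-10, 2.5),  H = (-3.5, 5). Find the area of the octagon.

218.75

Apply the surveyor's formula: 2A = Σ (x_i·y_{i+1} − x_{i+1}·y_i), indices taken mod 8.
A→B: (-7)(12) − (7)(9) = -147
B→C: (7)(4) − (5)(12) = -32
C→D: (5)(-6.5) − (11)(4) = -76.5
D→E: (11)(-9) − (12.5)(-6.5) = -17.75
E→F: (12.5)(0) − (-11)(-9) = -99
F→G: (-11)(2.5) − (-10)(0) = -27.5
G→H: (-10)(5) − (-3.5)(2.5) = -41.25
H→A: (-3.5)(9) − (-7)(5) = 3.5
Σ = -437.5
Area = |Σ|/2 = 218.75.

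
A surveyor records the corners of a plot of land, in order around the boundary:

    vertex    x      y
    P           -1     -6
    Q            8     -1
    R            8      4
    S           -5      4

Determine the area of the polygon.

Apply the surveyor's formula: 2A = Σ (x_i·y_{i+1} − x_{i+1}·y_i), indices taken mod 4.
Cross-terms: 49, 40, 52, 34  ⇒  Σ = 175
Area = |Σ|/2 = 87.5.

87.5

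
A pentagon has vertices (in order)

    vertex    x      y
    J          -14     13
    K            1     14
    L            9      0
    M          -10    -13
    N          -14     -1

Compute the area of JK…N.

410

Σ = (-209) + (-126) + (-117) + (-172) + (-196) = -820
Area = |Σ|/2 = 410.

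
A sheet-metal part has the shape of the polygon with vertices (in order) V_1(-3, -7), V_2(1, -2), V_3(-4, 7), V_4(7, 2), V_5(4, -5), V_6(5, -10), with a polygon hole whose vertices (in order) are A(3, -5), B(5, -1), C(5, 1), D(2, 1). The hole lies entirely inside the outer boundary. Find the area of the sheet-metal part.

Outer boundary:
Apply Gauss's area formula: 2A = Σ (x_i·y_{i+1} − x_{i+1}·y_i), indices taken mod 6.
Cross-terms: 13, -1, -57, -43, -15, -65  ⇒  Σ = -168
Area = |Σ|/2 = 84.
Hole:
A→B: (3)(-1) − (5)(-5) = 22
B→C: (5)(1) − (5)(-1) = 10
C→D: (5)(1) − (2)(1) = 3
D→A: (2)(-5) − (3)(1) = -13
Σ = 22
Area = |Σ|/2 = 11.
Net area = 84 − 11 = 73.

73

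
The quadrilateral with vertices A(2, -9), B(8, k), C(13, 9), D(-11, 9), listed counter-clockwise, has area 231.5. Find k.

Write out the shoelace sum; only the two edges meeting at B involve k:
2·Area = [(2·k − 8·(-9)) + (8·9 − 13·k)] + 297
       = -11·k + 441 = 463
⇒ k = -2.

-2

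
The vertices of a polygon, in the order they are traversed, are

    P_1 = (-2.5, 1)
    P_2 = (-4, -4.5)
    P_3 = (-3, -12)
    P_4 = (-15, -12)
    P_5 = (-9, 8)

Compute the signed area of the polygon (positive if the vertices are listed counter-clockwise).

-155.625

Apply the surveyor's formula: 2A = Σ (x_i·y_{i+1} − x_{i+1}·y_i), indices taken mod 5.
P_1→P_2: (-2.5)(-4.5) − (-4)(1) = 15.25
P_2→P_3: (-4)(-12) − (-3)(-4.5) = 34.5
P_3→P_4: (-3)(-12) − (-15)(-12) = -144
P_4→P_5: (-15)(8) − (-9)(-12) = -228
P_5→P_1: (-9)(1) − (-2.5)(8) = 11
Σ = -311.25
Signed area = Σ/2 = -155.625 (negative ⇒ clockwise traversal).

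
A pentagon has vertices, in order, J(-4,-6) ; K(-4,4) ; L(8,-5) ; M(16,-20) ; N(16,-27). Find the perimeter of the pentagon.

78

|JK| = √((0)² + (10)²) = √100 = 10
|KL| = √((12)² + (-9)²) = √225 = 15
|LM| = √((8)² + (-15)²) = √289 = 17
|MN| = √((0)² + (-7)²) = √49 = 7
|NJ| = √((-20)² + (21)²) = √841 = 29
Perimeter = 10 + 15 + 17 + 7 + 29 = 78.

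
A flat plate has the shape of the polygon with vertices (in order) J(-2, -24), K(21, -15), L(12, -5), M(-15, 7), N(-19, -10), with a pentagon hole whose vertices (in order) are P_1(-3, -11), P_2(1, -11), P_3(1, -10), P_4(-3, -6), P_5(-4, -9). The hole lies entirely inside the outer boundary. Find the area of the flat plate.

Outer boundary:
Apply the shoelace (surveyor's) formula: 2A = Σ (x_i·y_{i+1} − x_{i+1}·y_i), indices taken mod 5.
J→K: (-2)(-15) − (21)(-24) = 534
K→L: (21)(-5) − (12)(-15) = 75
L→M: (12)(7) − (-15)(-5) = 9
M→N: (-15)(-10) − (-19)(7) = 283
N→J: (-19)(-24) − (-2)(-10) = 436
Σ = 1337
Area = |Σ|/2 = 668.5.
Hole:
Apply the shoelace (surveyor's) formula: 2A = Σ (x_i·y_{i+1} − x_{i+1}·y_i), indices taken mod 5.
Σ = (44) + (1) + (-36) + (3) + (17) = 29
Area = |Σ|/2 = 14.5.
Net area = 668.5 − 14.5 = 654.

654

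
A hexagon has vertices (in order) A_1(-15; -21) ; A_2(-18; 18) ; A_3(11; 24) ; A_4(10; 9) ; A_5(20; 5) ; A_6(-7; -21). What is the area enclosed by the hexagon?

1051

Cross-terms: -648, -630, -141, -130, -385, -168  ⇒  Σ = -2102
Area = |Σ|/2 = 1051.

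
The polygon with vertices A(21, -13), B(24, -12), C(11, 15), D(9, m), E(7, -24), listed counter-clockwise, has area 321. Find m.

7

The doubled signed area Σ (x_i y_{i+1} − x_{i+1} y_i) is linear in m.
With m=0 it equals 614; the coefficient of m is 4 (from the two edges through D).
So 4·m + 614 = 2·321 = 642 ⇒ m = 7.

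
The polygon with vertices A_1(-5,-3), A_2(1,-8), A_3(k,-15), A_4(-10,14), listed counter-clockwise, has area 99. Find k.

10

Write out the shoelace sum; only the two edges meeting at A_3 involve k:
2·Area = [(1·(-15) − k·(-8)) + (k·14 − (-10)·(-15))] + 143
       = 22·k + -22 = 198
⇒ k = 10.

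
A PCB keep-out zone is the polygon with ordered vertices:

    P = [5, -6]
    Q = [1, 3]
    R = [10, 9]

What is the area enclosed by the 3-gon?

52.5

Apply Gauss's area formula: 2A = Σ (x_i·y_{i+1} − x_{i+1}·y_i), indices taken mod 3.
Σ = (21) + (-21) + (-105) = -105
Area = |Σ|/2 = 52.5.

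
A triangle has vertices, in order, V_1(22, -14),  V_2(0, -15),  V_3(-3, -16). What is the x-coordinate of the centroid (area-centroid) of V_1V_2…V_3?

Apply the surveyor's formula. First the cross-terms c_i = x_i·y_{i+1} − x_{i+1}·y_i:
  -330, -45, 394  ⇒  2A = 19, A = 9.5.
Then Σ (x_i + x_{i+1})·c_i = 361, so x̄ = 361 / (6·9.5) = 19/3.

19/3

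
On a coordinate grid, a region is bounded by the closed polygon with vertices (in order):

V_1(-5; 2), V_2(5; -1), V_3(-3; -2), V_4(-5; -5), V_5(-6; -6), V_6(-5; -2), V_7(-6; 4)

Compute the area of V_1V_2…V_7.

Apply Gauss's area formula: 2A = Σ (x_i·y_{i+1} − x_{i+1}·y_i), indices taken mod 7.
Σ = (-5) + (-13) + (5) + (0) + (-18) + (-32) + (8) = -55
Area = |Σ|/2 = 27.5.

27.5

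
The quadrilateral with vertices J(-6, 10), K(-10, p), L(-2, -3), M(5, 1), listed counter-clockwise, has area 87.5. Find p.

6

Write out the shoelace sum; only the two edges meeting at K involve p:
2·Area = [((-6)·p − (-10)·10) + ((-10)·(-3) − (-2)·p)] + 69
       = -4·p + 199 = 175
⇒ p = 6.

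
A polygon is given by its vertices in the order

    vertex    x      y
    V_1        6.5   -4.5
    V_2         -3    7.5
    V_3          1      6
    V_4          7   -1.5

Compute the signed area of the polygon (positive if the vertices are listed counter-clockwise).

-27.75

Apply the shoelace (surveyor's) formula: 2A = Σ (x_i·y_{i+1} − x_{i+1}·y_i), indices taken mod 4.
Cross-terms: 35.25, -25.5, -43.5, -21.75  ⇒  Σ = -55.5
Signed area = Σ/2 = -27.75 (negative ⇒ clockwise traversal).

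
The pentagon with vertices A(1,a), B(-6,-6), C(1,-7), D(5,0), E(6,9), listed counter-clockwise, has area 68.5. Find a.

Write out the shoelace sum; only the two edges meeting at A involve a:
2·Area = [(6·a − 1·9) + (1·(-6) − (-6)·a)] + 128
       = 12·a + 113 = 137
⇒ a = 2.

2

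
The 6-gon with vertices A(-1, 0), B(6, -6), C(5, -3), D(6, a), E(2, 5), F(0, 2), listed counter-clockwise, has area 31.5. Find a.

The doubled signed area Σ (x_i y_{i+1} − x_{i+1} y_i) is linear in a.
With a=0 it equals 72; the coefficient of a is 3 (from the two edges through D).
So 3·a + 72 = 2·31.5 = 63 ⇒ a = -3.

-3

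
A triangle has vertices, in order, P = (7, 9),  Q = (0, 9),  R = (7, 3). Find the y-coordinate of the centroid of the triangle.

7

Apply the shoelace (surveyor's) formula. First the cross-terms c_i = x_i·y_{i+1} − x_{i+1}·y_i:
  63, -63, 42  ⇒  2A = 42, A = 21.
Then Σ (y_i + y_{i+1})·c_i = 882, so ȳ = 882 / (6·21) = 7.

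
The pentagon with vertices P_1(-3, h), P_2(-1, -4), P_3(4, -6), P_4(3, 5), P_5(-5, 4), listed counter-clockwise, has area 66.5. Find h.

Write out the shoelace sum; only the two edges meeting at P_1 involve h:
2·Area = [((-5)·h − (-3)·4) + ((-3)·(-4) − (-1)·h)] + 97
       = -4·h + 121 = 133
⇒ h = -3.

-3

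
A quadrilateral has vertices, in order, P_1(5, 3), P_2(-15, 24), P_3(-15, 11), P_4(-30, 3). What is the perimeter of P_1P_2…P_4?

94

|P_1P_2| = √((-20)² + (21)²) = √841 = 29
|P_2P_3| = √((0)² + (-13)²) = √169 = 13
|P_3P_4| = √((-15)² + (-8)²) = √289 = 17
|P_4P_1| = √((35)² + (0)²) = √1225 = 35
Perimeter = 29 + 13 + 17 + 35 = 94.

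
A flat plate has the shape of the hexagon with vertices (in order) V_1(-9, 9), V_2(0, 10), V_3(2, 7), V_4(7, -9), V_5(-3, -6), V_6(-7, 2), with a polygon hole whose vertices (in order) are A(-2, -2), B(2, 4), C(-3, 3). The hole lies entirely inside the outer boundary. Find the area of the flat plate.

156.5

Outer boundary:
Apply the shoelace formula: 2A = Σ (x_i·y_{i+1} − x_{i+1}·y_i), indices taken mod 6.
Σ = (-90) + (-20) + (-67) + (-69) + (-48) + (-45) = -339
Area = |Σ|/2 = 169.5.
Hole:
Cross-terms: -4, 18, 12  ⇒  Σ = 26
Area = |Σ|/2 = 13.
Net area = 169.5 − 13 = 156.5.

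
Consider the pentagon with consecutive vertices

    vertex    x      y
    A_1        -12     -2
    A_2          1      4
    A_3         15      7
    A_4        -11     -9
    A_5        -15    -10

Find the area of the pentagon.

136

Apply Gauss's area formula: 2A = Σ (x_i·y_{i+1} − x_{i+1}·y_i), indices taken mod 5.
A_1→A_2: (-12)(4) − (1)(-2) = -46
A_2→A_3: (1)(7) − (15)(4) = -53
A_3→A_4: (15)(-9) − (-11)(7) = -58
A_4→A_5: (-11)(-10) − (-15)(-9) = -25
A_5→A_1: (-15)(-2) − (-12)(-10) = -90
Σ = -272
Area = |Σ|/2 = 136.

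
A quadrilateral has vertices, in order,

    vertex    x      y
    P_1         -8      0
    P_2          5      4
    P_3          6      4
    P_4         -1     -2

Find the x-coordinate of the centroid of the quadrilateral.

Apply the surveyor's formula. First the cross-terms c_i = x_i·y_{i+1} − x_{i+1}·y_i:
  -32, -4, -8, -16  ⇒  2A = -60, A = -30.
Then Σ (x_i + x_{i+1})·c_i = 156, so x̄ = 156 / (6·(-30)) = -13/15.

-13/15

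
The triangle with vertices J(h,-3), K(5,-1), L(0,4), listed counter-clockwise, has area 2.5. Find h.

6

Write out the shoelace sum; only the two edges meeting at J involve h:
2·Area = [(0·(-3) − h·4) + (h·(-1) − 5·(-3))] + 20
       = -5·h + 35 = 5
⇒ h = 6.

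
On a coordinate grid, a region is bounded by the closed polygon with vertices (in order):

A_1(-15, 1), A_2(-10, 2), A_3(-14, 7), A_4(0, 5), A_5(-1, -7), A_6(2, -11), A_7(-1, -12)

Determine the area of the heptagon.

Apply the shoelace formula: 2A = Σ (x_i·y_{i+1} − x_{i+1}·y_i), indices taken mod 7.
A_1→A_2: (-15)(2) − (-10)(1) = -20
A_2→A_3: (-10)(7) − (-14)(2) = -42
A_3→A_4: (-14)(5) − (0)(7) = -70
A_4→A_5: (0)(-7) − (-1)(5) = 5
A_5→A_6: (-1)(-11) − (2)(-7) = 25
A_6→A_7: (2)(-12) − (-1)(-11) = -35
A_7→A_1: (-1)(1) − (-15)(-12) = -181
Σ = -318
Area = |Σ|/2 = 159.

159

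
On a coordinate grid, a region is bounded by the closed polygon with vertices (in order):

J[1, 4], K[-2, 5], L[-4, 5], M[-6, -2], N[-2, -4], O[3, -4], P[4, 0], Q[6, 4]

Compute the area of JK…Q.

76.5

Σ = (13) + (10) + (38) + (20) + (20) + (16) + (16) + (20) = 153
Area = |Σ|/2 = 76.5.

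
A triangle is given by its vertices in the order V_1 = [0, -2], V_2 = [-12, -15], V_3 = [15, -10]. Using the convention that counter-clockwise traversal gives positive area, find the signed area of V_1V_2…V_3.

Σ = (-24) + (345) + (-30) = 291
Signed area = Σ/2 = 145.5 (positive ⇒ counter-clockwise traversal).

145.5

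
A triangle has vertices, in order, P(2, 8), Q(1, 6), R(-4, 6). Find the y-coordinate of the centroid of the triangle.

Apply Gauss's area formula. First the cross-terms c_i = x_i·y_{i+1} − x_{i+1}·y_i:
  4, 30, -44  ⇒  2A = -10, A = -5.
Then Σ (y_i + y_{i+1})·c_i = -200, so ȳ = -200 / (6·(-5)) = 20/3.

20/3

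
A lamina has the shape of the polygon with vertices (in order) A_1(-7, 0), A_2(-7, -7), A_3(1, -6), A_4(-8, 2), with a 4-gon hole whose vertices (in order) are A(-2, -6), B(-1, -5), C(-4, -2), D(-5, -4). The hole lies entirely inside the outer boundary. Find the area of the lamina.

26

Outer boundary:
Apply the shoelace (surveyor's) formula: 2A = Σ (x_i·y_{i+1} − x_{i+1}·y_i), indices taken mod 4.
Σ = (49) + (49) + (-46) + (14) = 66
Area = |Σ|/2 = 33.
Hole:
Apply the shoelace formula: 2A = Σ (x_i·y_{i+1} − x_{i+1}·y_i), indices taken mod 4.
Cross-terms: 4, -18, 6, 22  ⇒  Σ = 14
Area = |Σ|/2 = 7.
Net area = 33 − 7 = 26.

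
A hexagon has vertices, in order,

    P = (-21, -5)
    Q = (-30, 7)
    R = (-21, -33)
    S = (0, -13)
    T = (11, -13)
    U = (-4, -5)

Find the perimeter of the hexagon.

|PQ| = √((-9)² + (12)²) = √225 = 15
|QR| = √((9)² + (-40)²) = √1681 = 41
|RS| = √((21)² + (20)²) = √841 = 29
|ST| = √((11)² + (0)²) = √121 = 11
|TU| = √((-15)² + (8)²) = √289 = 17
|UP| = √((-17)² + (0)²) = √289 = 17
Perimeter = 15 + 41 + 29 + 11 + 17 + 17 = 130.

130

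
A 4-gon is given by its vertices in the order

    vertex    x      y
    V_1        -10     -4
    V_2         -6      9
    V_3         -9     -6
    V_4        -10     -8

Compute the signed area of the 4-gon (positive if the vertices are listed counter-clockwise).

-12.5

Apply the shoelace formula: 2A = Σ (x_i·y_{i+1} − x_{i+1}·y_i), indices taken mod 4.
Σ = (-114) + (117) + (12) + (-40) = -25
Signed area = Σ/2 = -12.5 (negative ⇒ clockwise traversal).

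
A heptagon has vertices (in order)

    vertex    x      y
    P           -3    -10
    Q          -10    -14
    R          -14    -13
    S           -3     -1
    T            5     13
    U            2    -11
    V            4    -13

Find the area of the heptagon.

Apply the shoelace (surveyor's) formula: 2A = Σ (x_i·y_{i+1} − x_{i+1}·y_i), indices taken mod 7.
Σ = (-58) + (-66) + (-25) + (-34) + (-81) + (18) + (-79) = -325
Area = |Σ|/2 = 162.5.

162.5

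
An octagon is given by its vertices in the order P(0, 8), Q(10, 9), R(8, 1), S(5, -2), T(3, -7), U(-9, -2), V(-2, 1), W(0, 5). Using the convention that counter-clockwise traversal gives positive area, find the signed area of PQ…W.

-142

Apply Gauss's area formula: 2A = Σ (x_i·y_{i+1} − x_{i+1}·y_i), indices taken mod 8.
Σ = (-80) + (-62) + (-21) + (-29) + (-69) + (-13) + (-10) + (0) = -284
Signed area = Σ/2 = -142 (negative ⇒ clockwise traversal).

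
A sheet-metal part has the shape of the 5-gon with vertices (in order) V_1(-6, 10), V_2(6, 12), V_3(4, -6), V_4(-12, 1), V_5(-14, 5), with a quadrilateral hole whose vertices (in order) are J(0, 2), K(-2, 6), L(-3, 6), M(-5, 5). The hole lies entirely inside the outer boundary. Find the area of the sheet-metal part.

212.5

Outer boundary:
Apply Gauss's area formula: 2A = Σ (x_i·y_{i+1} − x_{i+1}·y_i), indices taken mod 5.
V_1→V_2: (-6)(12) − (6)(10) = -132
V_2→V_3: (6)(-6) − (4)(12) = -84
V_3→V_4: (4)(1) − (-12)(-6) = -68
V_4→V_5: (-12)(5) − (-14)(1) = -46
V_5→V_1: (-14)(10) − (-6)(5) = -110
Σ = -440
Area = |Σ|/2 = 220.
Hole:
Apply the shoelace formula: 2A = Σ (x_i·y_{i+1} − x_{i+1}·y_i), indices taken mod 4.
Σ = (4) + (6) + (15) + (-10) = 15
Area = |Σ|/2 = 7.5.
Net area = 220 − 7.5 = 212.5.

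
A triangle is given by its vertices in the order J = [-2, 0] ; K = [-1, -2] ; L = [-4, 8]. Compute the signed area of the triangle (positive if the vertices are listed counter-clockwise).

J→K: (-2)(-2) − (-1)(0) = 4
K→L: (-1)(8) − (-4)(-2) = -16
L→J: (-4)(0) − (-2)(8) = 16
Σ = 4
Signed area = Σ/2 = 2 (positive ⇒ counter-clockwise traversal).

2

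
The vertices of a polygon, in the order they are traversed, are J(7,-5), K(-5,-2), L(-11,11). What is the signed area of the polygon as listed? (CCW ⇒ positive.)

-69

J→K: (7)(-2) − (-5)(-5) = -39
K→L: (-5)(11) − (-11)(-2) = -77
L→J: (-11)(-5) − (7)(11) = -22
Σ = -138
Signed area = Σ/2 = -69 (negative ⇒ clockwise traversal).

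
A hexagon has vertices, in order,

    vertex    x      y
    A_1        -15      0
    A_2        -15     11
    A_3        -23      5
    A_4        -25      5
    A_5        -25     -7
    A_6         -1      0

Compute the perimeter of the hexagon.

74

|A_1A_2| = √((0)² + (11)²) = √121 = 11
|A_2A_3| = √((-8)² + (-6)²) = √100 = 10
|A_3A_4| = √((-2)² + (0)²) = √4 = 2
|A_4A_5| = √((0)² + (-12)²) = √144 = 12
|A_5A_6| = √((24)² + (7)²) = √625 = 25
|A_6A_1| = √((-14)² + (0)²) = √196 = 14
Perimeter = 11 + 10 + 2 + 12 + 25 + 14 = 74.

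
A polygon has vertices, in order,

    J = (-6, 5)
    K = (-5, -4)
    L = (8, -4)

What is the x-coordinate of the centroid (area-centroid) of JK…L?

-1

Apply the shoelace (surveyor's) formula. First the cross-terms c_i = x_i·y_{i+1} − x_{i+1}·y_i:
  49, 52, 16  ⇒  2A = 117, A = 58.5.
Then Σ (x_i + x_{i+1})·c_i = -351, so x̄ = -351 / (6·58.5) = -1.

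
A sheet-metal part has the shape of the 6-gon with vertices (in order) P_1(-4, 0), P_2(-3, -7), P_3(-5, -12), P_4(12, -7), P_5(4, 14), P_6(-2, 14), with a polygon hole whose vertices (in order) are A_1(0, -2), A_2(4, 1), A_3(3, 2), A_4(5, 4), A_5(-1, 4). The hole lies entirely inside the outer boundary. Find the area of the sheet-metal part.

251.5

Outer boundary:
P_1→P_2: (-4)(-7) − (-3)(0) = 28
P_2→P_3: (-3)(-12) − (-5)(-7) = 1
P_3→P_4: (-5)(-7) − (12)(-12) = 179
P_4→P_5: (12)(14) − (4)(-7) = 196
P_5→P_6: (4)(14) − (-2)(14) = 84
P_6→P_1: (-2)(0) − (-4)(14) = 56
Σ = 544
Area = |Σ|/2 = 272.
Hole:
Σ = (8) + (5) + (2) + (24) + (2) = 41
Area = |Σ|/2 = 20.5.
Net area = 272 − 20.5 = 251.5.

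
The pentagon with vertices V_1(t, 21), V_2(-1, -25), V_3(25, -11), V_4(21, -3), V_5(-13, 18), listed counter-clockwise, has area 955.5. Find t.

Write out the shoelace sum; only the two edges meeting at V_1 involve t:
2·Area = [((-13)·21 − t·18) + (t·(-25) − (-1)·21)] + 1131
       = -43·t + 879 = 1911
⇒ t = -24.

-24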